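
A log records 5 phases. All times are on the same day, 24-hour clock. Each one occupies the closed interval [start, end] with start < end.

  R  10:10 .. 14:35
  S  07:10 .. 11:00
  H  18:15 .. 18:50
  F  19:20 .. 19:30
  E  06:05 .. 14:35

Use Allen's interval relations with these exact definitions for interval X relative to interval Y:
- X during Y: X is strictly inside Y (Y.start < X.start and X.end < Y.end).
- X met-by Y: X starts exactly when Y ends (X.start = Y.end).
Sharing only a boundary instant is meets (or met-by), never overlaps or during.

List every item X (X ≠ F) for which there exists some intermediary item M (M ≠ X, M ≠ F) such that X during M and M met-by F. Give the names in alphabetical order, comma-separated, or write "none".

Target F = [19:20, 19:30].
Intermediaries M with M met-by F: none.
Union: none.

none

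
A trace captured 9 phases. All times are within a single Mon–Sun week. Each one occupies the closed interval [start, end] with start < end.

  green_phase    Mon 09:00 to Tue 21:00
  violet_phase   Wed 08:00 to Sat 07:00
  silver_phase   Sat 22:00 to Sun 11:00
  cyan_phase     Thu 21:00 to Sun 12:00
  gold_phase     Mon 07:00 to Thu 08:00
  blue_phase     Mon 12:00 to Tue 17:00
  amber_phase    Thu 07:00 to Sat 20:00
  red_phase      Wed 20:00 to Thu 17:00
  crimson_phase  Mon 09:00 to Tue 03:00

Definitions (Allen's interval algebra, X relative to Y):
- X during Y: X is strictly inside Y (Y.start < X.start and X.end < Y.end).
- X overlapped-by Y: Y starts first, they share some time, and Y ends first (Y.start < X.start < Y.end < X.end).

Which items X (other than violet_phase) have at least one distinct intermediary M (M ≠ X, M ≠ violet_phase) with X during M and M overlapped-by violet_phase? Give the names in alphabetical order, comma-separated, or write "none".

silver_phase

Target violet_phase = [Wed 08:00, Sat 07:00].
Intermediaries M with M overlapped-by violet_phase: amber_phase, cyan_phase.
Via amber_phase — items with X during amber_phase: none.
Via cyan_phase — items with X during cyan_phase: silver_phase.
Union: silver_phase.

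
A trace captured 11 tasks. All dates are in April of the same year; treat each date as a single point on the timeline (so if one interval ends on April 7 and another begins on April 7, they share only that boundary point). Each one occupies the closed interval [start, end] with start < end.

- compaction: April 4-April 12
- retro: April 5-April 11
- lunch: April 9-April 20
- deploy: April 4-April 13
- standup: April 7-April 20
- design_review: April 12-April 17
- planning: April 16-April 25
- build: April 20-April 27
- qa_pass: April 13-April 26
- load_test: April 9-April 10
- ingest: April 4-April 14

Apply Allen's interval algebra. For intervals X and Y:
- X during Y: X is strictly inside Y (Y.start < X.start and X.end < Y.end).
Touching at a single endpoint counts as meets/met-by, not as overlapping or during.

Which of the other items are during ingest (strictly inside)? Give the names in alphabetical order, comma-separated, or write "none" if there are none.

load_test, retro

Target ingest = [April 4, April 14].
build [April 20, April 27] → after → no.
compaction [April 4, April 12] → starts → no.
deploy [April 4, April 13] → starts → no.
design_review [April 12, April 17] → overlapped-by → no.
load_test [April 9, April 10] → during → yes.
lunch [April 9, April 20] → overlapped-by → no.
planning [April 16, April 25] → after → no.
qa_pass [April 13, April 26] → overlapped-by → no.
retro [April 5, April 11] → during → yes.
standup [April 7, April 20] → overlapped-by → no.
Result: load_test, retro.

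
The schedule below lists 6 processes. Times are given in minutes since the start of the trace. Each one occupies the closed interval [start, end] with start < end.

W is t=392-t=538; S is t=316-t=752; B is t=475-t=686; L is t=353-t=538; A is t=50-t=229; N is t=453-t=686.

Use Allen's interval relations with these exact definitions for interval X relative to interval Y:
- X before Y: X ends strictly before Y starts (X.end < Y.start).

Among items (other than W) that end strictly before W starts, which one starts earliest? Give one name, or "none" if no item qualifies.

Target W = [t=392, t=538].
A [t=50, t=229] → before → candidate.
B [t=475, t=686] → overlapped-by → excluded.
L [t=353, t=538] → finished-by → excluded.
N [t=453, t=686] → overlapped-by → excluded.
S [t=316, t=752] → contains → excluded.
Among candidates, earliest start is t=50 → A.

A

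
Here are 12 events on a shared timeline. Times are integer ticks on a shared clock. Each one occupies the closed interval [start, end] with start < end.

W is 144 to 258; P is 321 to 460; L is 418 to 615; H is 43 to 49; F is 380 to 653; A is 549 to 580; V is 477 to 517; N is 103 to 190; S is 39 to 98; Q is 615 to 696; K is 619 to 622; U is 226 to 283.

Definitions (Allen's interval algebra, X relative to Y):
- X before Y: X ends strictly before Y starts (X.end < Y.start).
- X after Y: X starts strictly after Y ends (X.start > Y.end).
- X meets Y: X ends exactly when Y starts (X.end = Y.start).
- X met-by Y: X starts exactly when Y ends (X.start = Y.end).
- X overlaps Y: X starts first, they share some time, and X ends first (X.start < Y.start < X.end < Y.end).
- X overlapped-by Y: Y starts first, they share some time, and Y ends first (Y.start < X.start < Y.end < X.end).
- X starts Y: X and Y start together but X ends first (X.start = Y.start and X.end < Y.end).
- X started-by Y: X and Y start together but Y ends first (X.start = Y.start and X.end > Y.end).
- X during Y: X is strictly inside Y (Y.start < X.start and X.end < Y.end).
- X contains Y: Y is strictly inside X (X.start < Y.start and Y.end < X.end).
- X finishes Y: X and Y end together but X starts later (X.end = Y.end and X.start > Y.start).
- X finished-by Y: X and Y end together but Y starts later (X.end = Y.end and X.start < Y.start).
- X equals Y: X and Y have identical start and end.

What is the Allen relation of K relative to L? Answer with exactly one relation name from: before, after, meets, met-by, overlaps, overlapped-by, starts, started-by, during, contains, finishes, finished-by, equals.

after

K = [619, 622]; L = [418, 615].
Compare endpoints: K.start > L.start, K.start > L.end, K.end > L.start, K.end > L.end.
That pattern is 'after'.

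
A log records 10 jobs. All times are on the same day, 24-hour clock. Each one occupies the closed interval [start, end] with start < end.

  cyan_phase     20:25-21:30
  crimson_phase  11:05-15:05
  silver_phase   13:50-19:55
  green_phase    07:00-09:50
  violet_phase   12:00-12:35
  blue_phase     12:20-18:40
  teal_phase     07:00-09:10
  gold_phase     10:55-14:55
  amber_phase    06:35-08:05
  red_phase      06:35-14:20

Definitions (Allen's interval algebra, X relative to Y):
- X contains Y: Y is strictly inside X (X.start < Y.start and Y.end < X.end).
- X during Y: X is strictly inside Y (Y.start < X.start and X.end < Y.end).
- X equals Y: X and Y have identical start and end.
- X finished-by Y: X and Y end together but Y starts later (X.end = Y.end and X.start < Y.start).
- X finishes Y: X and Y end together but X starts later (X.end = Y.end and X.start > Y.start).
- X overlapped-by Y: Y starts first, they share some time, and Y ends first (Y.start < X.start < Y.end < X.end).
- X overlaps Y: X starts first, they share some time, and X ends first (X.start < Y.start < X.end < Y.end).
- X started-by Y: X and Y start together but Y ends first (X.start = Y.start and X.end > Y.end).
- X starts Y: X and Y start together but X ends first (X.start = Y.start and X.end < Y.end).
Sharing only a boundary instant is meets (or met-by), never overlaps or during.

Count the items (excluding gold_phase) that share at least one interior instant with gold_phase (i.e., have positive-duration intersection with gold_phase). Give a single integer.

5

Target gold_phase = [10:55, 14:55].
amber_phase [06:35, 08:05] → before → no.
blue_phase [12:20, 18:40] → overlapped-by → counts.
crimson_phase [11:05, 15:05] → overlapped-by → counts.
cyan_phase [20:25, 21:30] → after → no.
green_phase [07:00, 09:50] → before → no.
red_phase [06:35, 14:20] → overlaps → counts.
silver_phase [13:50, 19:55] → overlapped-by → counts.
teal_phase [07:00, 09:10] → before → no.
violet_phase [12:00, 12:35] → during → counts.
Total: 5.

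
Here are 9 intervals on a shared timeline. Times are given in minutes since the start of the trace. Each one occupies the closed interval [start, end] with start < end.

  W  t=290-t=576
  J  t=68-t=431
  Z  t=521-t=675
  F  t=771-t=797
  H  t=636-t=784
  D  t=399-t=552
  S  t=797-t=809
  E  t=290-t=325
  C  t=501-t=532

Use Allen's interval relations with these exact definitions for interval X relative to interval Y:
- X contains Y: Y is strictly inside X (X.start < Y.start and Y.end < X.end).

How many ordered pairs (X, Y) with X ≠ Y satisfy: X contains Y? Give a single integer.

4

Checking all 72 ordered pairs for relation 'contains'; matching pairs in alphabetical order:
(D, C): D contains C ✓
(J, E): J contains E ✓
(W, C): W contains C ✓
(W, D): W contains D ✓
Count: 4.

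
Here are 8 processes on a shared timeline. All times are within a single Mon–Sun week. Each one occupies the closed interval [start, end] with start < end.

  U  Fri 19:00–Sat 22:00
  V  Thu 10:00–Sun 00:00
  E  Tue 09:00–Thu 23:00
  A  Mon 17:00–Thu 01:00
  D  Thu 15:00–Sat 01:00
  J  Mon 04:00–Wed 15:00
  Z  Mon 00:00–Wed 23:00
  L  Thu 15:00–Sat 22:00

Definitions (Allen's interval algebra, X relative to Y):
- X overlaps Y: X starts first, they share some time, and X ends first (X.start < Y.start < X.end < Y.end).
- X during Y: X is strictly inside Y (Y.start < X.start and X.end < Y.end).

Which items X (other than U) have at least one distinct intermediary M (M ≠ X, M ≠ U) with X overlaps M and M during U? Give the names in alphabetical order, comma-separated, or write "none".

Target U = [Fri 19:00, Sat 22:00].
Intermediaries M with M during U: none.
Union: none.

none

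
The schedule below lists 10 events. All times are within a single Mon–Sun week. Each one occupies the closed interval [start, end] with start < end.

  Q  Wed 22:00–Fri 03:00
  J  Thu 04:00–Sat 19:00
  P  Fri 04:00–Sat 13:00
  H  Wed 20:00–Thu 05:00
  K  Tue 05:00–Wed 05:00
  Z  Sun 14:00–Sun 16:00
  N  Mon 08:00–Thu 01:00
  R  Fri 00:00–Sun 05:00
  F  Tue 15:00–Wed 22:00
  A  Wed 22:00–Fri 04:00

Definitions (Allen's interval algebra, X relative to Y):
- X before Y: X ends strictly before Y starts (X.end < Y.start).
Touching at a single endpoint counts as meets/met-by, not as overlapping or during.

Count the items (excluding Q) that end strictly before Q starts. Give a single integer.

Target Q = [Wed 22:00, Fri 03:00].
A [Wed 22:00, Fri 04:00] → started-by → no.
F [Tue 15:00, Wed 22:00] → meets → no.
H [Wed 20:00, Thu 05:00] → overlaps → no.
J [Thu 04:00, Sat 19:00] → overlapped-by → no.
K [Tue 05:00, Wed 05:00] → before → counts.
N [Mon 08:00, Thu 01:00] → overlaps → no.
P [Fri 04:00, Sat 13:00] → after → no.
R [Fri 00:00, Sun 05:00] → overlapped-by → no.
Z [Sun 14:00, Sun 16:00] → after → no.
Total: 1.

1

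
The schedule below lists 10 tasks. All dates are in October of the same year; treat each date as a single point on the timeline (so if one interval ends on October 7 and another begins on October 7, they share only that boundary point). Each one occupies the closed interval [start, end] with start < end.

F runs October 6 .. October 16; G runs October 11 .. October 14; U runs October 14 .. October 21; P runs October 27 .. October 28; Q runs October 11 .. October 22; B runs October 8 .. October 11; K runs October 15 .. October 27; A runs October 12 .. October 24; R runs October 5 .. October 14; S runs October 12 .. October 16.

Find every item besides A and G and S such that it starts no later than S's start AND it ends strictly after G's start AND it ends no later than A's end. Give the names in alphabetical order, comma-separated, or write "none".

F, Q, R

Conditions: its start is no later than S's start (X.start <= October 12) AND its end is strictly after G's start (X.end > October 11) AND its end is no later than A's end (X.end <= October 24).
B: start October 8 <= October 12? ✓; end October 11 > October 11? ✗; end October 11 <= October 24? ✓ → no.
F: start October 6 <= October 12? ✓; end October 16 > October 11? ✓; end October 16 <= October 24? ✓ → yes.
K: start October 15 <= October 12? ✗; end October 27 > October 11? ✓; end October 27 <= October 24? ✗ → no.
P: start October 27 <= October 12? ✗; end October 28 > October 11? ✓; end October 28 <= October 24? ✗ → no.
Q: start October 11 <= October 12? ✓; end October 22 > October 11? ✓; end October 22 <= October 24? ✓ → yes.
R: start October 5 <= October 12? ✓; end October 14 > October 11? ✓; end October 14 <= October 24? ✓ → yes.
U: start October 14 <= October 12? ✗; end October 21 > October 11? ✓; end October 21 <= October 24? ✓ → no.
Result: F, Q, R.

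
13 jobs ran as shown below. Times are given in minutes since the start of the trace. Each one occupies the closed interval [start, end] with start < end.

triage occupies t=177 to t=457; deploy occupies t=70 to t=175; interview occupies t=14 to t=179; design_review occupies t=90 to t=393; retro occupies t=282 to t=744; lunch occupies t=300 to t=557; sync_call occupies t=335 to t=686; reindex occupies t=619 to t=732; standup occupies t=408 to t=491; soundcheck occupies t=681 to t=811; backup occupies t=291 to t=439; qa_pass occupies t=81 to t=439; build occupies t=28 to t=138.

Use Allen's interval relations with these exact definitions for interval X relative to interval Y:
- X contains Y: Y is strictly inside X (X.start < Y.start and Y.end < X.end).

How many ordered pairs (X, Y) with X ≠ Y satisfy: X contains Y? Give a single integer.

11

Checking all 156 ordered pairs for relation 'contains'; matching pairs in alphabetical order:
(interview, build): interview contains build ✓
(interview, deploy): interview contains deploy ✓
(lunch, standup): lunch contains standup ✓
(qa_pass, design_review): qa_pass contains design_review ✓
(retro, backup): retro contains backup ✓
(retro, lunch): retro contains lunch ✓
(retro, reindex): retro contains reindex ✓
(retro, standup): retro contains standup ✓
(retro, sync_call): retro contains sync_call ✓
(sync_call, standup): sync_call contains standup ✓
(triage, backup): triage contains backup ✓
Count: 11.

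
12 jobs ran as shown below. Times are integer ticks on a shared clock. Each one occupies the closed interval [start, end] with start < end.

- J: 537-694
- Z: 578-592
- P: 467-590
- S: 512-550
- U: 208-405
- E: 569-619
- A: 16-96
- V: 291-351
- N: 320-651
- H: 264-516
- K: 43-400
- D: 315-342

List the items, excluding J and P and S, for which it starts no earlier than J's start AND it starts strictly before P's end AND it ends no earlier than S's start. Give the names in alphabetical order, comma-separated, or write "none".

E, Z

Conditions: its start is no earlier than J's start (X.start >= 537) AND its start is strictly before P's end (X.start < 590) AND its end is no earlier than S's start (X.end >= 512).
A: start 16 >= 537? ✗; start 16 < 590? ✓; end 96 >= 512? ✗ → no.
D: start 315 >= 537? ✗; start 315 < 590? ✓; end 342 >= 512? ✗ → no.
E: start 569 >= 537? ✓; start 569 < 590? ✓; end 619 >= 512? ✓ → yes.
H: start 264 >= 537? ✗; start 264 < 590? ✓; end 516 >= 512? ✓ → no.
K: start 43 >= 537? ✗; start 43 < 590? ✓; end 400 >= 512? ✗ → no.
N: start 320 >= 537? ✗; start 320 < 590? ✓; end 651 >= 512? ✓ → no.
U: start 208 >= 537? ✗; start 208 < 590? ✓; end 405 >= 512? ✗ → no.
V: start 291 >= 537? ✗; start 291 < 590? ✓; end 351 >= 512? ✗ → no.
Z: start 578 >= 537? ✓; start 578 < 590? ✓; end 592 >= 512? ✓ → yes.
Result: E, Z.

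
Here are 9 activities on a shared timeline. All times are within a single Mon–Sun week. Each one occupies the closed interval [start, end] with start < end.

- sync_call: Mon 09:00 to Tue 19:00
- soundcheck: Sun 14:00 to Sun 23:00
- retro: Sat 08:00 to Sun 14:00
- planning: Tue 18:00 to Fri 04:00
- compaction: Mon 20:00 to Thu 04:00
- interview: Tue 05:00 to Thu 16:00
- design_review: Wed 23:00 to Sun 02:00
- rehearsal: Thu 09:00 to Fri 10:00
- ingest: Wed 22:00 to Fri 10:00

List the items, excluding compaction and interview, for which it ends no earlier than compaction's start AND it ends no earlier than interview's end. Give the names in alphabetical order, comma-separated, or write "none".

Conditions: its end is no earlier than compaction's start (X.end >= Mon 20:00) AND its end is no earlier than interview's end (X.end >= Thu 16:00).
design_review: end Sun 02:00 >= Mon 20:00? ✓; end Sun 02:00 >= Thu 16:00? ✓ → yes.
ingest: end Fri 10:00 >= Mon 20:00? ✓; end Fri 10:00 >= Thu 16:00? ✓ → yes.
planning: end Fri 04:00 >= Mon 20:00? ✓; end Fri 04:00 >= Thu 16:00? ✓ → yes.
rehearsal: end Fri 10:00 >= Mon 20:00? ✓; end Fri 10:00 >= Thu 16:00? ✓ → yes.
retro: end Sun 14:00 >= Mon 20:00? ✓; end Sun 14:00 >= Thu 16:00? ✓ → yes.
soundcheck: end Sun 23:00 >= Mon 20:00? ✓; end Sun 23:00 >= Thu 16:00? ✓ → yes.
sync_call: end Tue 19:00 >= Mon 20:00? ✓; end Tue 19:00 >= Thu 16:00? ✗ → no.
Result: design_review, ingest, planning, rehearsal, retro, soundcheck.

design_review, ingest, planning, rehearsal, retro, soundcheck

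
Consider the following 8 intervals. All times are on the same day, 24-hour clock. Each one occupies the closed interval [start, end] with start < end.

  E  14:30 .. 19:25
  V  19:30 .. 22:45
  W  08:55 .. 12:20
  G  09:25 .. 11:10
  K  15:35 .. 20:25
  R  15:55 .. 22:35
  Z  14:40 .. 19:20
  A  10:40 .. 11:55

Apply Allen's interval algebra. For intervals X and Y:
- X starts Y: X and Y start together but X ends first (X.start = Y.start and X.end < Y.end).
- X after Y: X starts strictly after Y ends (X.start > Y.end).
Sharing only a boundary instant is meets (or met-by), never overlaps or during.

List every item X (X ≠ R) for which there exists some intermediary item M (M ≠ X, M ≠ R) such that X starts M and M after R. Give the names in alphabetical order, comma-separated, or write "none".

Target R = [15:55, 22:35].
Intermediaries M with M after R: none.
Union: none.

none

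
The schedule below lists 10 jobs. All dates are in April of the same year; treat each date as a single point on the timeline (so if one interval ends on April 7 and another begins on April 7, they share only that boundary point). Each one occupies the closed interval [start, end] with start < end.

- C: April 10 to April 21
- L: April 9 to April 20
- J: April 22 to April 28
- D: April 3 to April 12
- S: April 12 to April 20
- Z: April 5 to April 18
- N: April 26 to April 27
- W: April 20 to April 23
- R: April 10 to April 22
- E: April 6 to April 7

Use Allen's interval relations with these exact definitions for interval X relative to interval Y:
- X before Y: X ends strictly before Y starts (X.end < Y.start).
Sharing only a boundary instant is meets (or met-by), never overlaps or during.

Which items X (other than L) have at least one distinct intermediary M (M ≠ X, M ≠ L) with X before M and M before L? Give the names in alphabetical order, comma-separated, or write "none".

none

Target L = [April 9, April 20].
Intermediaries M with M before L: E.
Via E — items with X before E: none.
Union: none.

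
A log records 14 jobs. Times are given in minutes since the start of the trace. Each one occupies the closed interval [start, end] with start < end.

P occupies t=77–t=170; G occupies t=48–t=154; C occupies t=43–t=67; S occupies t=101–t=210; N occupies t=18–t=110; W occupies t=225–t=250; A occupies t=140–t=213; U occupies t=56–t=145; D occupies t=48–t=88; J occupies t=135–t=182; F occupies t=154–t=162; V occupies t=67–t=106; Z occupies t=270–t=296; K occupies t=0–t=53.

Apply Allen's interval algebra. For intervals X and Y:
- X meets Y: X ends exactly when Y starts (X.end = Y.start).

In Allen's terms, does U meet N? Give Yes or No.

U = [t=56, t=145], N = [t=18, t=110].
Actual relation of U to N: overlapped-by.
Asked whether 'meets' holds → No.

No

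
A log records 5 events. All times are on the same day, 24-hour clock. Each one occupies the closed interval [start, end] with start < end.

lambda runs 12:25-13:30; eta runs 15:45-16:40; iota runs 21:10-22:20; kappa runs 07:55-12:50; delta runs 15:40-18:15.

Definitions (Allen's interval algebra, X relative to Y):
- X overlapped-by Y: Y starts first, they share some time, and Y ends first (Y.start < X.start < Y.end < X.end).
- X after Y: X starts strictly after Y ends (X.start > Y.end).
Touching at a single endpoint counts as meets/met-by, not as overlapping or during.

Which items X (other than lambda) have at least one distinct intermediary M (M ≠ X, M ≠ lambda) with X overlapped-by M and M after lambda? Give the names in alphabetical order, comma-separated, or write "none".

Target lambda = [12:25, 13:30].
Intermediaries M with M after lambda: delta, eta, iota.
Via delta — items with X overlapped-by delta: none.
Via eta — items with X overlapped-by eta: none.
Via iota — items with X overlapped-by iota: none.
Union: none.

none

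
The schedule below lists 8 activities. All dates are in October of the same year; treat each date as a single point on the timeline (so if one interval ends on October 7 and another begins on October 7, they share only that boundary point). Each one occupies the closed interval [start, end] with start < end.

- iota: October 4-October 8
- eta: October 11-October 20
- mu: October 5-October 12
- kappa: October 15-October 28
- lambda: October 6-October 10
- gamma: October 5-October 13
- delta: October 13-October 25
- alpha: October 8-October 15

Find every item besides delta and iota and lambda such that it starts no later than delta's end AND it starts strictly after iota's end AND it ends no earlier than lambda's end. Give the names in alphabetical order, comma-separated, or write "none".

eta, kappa

Conditions: its start is no later than delta's end (X.start <= October 25) AND its start is strictly after iota's end (X.start > October 8) AND its end is no earlier than lambda's end (X.end >= October 10).
alpha: start October 8 <= October 25? ✓; start October 8 > October 8? ✗; end October 15 >= October 10? ✓ → no.
eta: start October 11 <= October 25? ✓; start October 11 > October 8? ✓; end October 20 >= October 10? ✓ → yes.
gamma: start October 5 <= October 25? ✓; start October 5 > October 8? ✗; end October 13 >= October 10? ✓ → no.
kappa: start October 15 <= October 25? ✓; start October 15 > October 8? ✓; end October 28 >= October 10? ✓ → yes.
mu: start October 5 <= October 25? ✓; start October 5 > October 8? ✗; end October 12 >= October 10? ✓ → no.
Result: eta, kappa.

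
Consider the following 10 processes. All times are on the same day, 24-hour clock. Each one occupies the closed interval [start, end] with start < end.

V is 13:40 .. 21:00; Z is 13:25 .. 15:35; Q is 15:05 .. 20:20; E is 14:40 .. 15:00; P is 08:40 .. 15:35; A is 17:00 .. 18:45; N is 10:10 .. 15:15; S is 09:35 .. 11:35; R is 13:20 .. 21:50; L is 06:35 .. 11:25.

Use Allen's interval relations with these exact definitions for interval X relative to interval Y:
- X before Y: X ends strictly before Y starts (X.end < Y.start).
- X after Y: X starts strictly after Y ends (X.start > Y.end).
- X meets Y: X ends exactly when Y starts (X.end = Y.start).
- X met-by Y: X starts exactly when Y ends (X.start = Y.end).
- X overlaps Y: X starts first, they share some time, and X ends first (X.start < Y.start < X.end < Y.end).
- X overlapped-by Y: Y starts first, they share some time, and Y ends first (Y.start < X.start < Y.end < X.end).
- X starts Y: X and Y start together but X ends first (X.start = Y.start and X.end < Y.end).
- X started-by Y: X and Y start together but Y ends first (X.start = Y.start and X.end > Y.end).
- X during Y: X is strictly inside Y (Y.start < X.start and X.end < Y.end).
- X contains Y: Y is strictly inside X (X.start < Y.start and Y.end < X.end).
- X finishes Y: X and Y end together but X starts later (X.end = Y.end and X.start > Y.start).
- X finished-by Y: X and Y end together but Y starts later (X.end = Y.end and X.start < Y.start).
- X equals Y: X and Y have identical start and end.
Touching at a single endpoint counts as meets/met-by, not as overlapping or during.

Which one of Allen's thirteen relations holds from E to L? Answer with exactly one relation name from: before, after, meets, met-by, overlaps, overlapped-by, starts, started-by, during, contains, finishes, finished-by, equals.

E = [14:40, 15:00]; L = [06:35, 11:25].
Compare endpoints: E.start > L.start, E.start > L.end, E.end > L.start, E.end > L.end.
That pattern is 'after'.

after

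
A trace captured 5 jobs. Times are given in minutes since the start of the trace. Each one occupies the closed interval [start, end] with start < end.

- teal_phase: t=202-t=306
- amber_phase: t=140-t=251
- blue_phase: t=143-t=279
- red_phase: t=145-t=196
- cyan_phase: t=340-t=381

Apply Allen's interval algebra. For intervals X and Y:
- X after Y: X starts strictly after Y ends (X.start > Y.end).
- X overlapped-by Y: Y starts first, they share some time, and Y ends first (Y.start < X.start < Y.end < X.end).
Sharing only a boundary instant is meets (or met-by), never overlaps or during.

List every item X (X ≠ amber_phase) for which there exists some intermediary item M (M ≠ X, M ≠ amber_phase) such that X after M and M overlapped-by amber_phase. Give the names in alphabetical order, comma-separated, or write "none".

cyan_phase

Target amber_phase = [t=140, t=251].
Intermediaries M with M overlapped-by amber_phase: blue_phase, teal_phase.
Via blue_phase — items with X after blue_phase: cyan_phase.
Via teal_phase — items with X after teal_phase: cyan_phase.
Union: cyan_phase.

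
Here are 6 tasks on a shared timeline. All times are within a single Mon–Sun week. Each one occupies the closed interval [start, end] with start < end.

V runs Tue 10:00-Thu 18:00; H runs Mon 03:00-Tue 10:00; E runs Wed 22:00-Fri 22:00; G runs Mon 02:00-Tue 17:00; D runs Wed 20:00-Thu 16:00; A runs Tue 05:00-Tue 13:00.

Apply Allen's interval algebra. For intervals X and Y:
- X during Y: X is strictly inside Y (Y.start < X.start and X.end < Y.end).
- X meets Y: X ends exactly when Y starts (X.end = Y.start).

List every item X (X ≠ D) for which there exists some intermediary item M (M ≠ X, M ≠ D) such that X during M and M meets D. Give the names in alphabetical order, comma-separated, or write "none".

Target D = [Wed 20:00, Thu 16:00].
Intermediaries M with M meets D: none.
Union: none.

none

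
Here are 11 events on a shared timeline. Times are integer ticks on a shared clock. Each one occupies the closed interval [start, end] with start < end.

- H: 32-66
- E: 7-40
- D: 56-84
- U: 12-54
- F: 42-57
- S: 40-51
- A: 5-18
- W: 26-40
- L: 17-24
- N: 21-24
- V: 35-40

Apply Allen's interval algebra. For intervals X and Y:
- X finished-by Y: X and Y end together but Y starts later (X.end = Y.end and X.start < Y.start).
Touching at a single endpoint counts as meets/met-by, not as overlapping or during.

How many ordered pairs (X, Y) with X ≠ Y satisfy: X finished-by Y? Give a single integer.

Checking all 110 ordered pairs for relation 'finished-by'; matching pairs in alphabetical order:
(E, V): E finished-by V ✓
(E, W): E finished-by W ✓
(L, N): L finished-by N ✓
(W, V): W finished-by V ✓
Count: 4.

4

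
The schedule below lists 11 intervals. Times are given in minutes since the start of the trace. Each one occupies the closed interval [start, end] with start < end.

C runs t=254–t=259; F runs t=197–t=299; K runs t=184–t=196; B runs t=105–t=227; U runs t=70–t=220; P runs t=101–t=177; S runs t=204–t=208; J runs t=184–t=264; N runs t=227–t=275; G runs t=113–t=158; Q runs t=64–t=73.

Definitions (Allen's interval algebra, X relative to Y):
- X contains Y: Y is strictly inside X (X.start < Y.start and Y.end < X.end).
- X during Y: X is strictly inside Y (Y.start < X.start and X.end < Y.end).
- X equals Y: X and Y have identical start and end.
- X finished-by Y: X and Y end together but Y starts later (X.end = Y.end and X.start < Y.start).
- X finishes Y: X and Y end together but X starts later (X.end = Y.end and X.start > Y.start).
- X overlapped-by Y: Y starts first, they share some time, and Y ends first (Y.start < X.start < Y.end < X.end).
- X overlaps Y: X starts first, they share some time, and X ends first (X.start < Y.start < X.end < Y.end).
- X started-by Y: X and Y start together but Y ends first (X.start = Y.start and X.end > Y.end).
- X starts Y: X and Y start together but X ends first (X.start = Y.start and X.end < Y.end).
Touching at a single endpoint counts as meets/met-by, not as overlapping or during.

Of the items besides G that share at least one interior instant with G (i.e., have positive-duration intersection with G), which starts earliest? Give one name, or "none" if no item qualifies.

U

Target G = [t=113, t=158].
B [t=105, t=227] → contains → candidate.
C [t=254, t=259] → after → excluded.
F [t=197, t=299] → after → excluded.
J [t=184, t=264] → after → excluded.
K [t=184, t=196] → after → excluded.
N [t=227, t=275] → after → excluded.
P [t=101, t=177] → contains → candidate.
Q [t=64, t=73] → before → excluded.
S [t=204, t=208] → after → excluded.
U [t=70, t=220] → contains → candidate.
Among candidates, earliest start is t=70 → U.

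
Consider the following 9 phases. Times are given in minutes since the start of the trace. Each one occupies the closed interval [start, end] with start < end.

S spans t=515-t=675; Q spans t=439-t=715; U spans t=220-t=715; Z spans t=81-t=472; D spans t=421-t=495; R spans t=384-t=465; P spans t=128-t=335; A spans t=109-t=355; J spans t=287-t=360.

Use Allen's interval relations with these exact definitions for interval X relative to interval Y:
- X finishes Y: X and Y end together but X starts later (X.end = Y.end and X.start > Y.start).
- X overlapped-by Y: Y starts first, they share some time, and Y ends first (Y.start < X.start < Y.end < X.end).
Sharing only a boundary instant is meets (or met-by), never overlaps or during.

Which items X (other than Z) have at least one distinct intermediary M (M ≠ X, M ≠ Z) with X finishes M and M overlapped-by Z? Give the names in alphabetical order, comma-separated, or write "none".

Target Z = [t=81, t=472].
Intermediaries M with M overlapped-by Z: D, Q, U.
Via D — items with X finishes D: none.
Via Q — items with X finishes Q: none.
Via U — items with X finishes U: Q.
Union: Q.

Q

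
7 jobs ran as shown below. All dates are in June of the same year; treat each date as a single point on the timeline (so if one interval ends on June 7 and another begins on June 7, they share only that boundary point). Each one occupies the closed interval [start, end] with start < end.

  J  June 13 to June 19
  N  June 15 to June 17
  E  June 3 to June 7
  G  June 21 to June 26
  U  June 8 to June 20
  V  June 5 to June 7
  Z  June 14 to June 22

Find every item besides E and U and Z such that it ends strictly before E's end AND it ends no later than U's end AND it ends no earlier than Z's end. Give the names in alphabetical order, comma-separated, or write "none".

Conditions: its end is strictly before E's end (X.end < June 7) AND its end is no later than U's end (X.end <= June 20) AND its end is no earlier than Z's end (X.end >= June 22).
G: end June 26 < June 7? ✗; end June 26 <= June 20? ✗; end June 26 >= June 22? ✓ → no.
J: end June 19 < June 7? ✗; end June 19 <= June 20? ✓; end June 19 >= June 22? ✗ → no.
N: end June 17 < June 7? ✗; end June 17 <= June 20? ✓; end June 17 >= June 22? ✗ → no.
V: end June 7 < June 7? ✗; end June 7 <= June 20? ✓; end June 7 >= June 22? ✗ → no.
Result: none.

none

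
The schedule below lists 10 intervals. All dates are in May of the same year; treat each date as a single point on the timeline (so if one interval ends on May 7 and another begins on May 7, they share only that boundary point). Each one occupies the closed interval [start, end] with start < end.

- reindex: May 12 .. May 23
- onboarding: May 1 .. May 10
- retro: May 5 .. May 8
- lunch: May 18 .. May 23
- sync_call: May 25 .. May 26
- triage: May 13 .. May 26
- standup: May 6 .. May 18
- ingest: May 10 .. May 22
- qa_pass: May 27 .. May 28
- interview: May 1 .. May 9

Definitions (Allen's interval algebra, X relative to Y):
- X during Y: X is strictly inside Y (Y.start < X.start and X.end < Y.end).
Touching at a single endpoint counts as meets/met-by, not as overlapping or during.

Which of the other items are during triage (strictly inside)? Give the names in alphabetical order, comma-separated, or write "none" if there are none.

lunch

Target triage = [May 13, May 26].
ingest [May 10, May 22] → overlaps → no.
interview [May 1, May 9] → before → no.
lunch [May 18, May 23] → during → yes.
onboarding [May 1, May 10] → before → no.
qa_pass [May 27, May 28] → after → no.
reindex [May 12, May 23] → overlaps → no.
retro [May 5, May 8] → before → no.
standup [May 6, May 18] → overlaps → no.
sync_call [May 25, May 26] → finishes → no.
Result: lunch.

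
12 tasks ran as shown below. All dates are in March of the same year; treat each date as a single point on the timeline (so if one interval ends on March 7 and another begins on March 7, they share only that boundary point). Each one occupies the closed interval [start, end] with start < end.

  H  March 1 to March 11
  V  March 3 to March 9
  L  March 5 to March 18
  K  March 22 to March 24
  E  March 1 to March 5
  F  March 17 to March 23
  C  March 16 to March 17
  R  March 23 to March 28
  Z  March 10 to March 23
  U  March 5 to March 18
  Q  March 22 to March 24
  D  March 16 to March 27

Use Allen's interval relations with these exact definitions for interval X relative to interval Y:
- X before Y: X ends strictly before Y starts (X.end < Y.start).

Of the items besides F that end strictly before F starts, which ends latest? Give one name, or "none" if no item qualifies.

H

Target F = [March 17, March 23].
C [March 16, March 17] → meets → excluded.
D [March 16, March 27] → contains → excluded.
E [March 1, March 5] → before → candidate.
H [March 1, March 11] → before → candidate.
K [March 22, March 24] → overlapped-by → excluded.
L [March 5, March 18] → overlaps → excluded.
Q [March 22, March 24] → overlapped-by → excluded.
R [March 23, March 28] → met-by → excluded.
U [March 5, March 18] → overlaps → excluded.
V [March 3, March 9] → before → candidate.
Z [March 10, March 23] → finished-by → excluded.
Among candidates, latest end is March 11 → H.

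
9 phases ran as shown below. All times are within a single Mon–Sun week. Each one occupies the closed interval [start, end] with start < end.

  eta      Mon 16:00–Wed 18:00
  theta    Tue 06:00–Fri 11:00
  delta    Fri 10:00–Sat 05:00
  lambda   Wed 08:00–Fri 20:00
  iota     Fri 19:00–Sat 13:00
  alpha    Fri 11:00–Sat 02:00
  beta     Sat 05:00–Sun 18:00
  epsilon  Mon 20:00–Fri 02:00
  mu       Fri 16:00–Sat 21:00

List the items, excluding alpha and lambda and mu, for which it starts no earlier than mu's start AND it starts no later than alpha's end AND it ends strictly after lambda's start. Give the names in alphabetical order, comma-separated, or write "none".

iota

Conditions: its start is no earlier than mu's start (X.start >= Fri 16:00) AND its start is no later than alpha's end (X.start <= Sat 02:00) AND its end is strictly after lambda's start (X.end > Wed 08:00).
beta: start Sat 05:00 >= Fri 16:00? ✓; start Sat 05:00 <= Sat 02:00? ✗; end Sun 18:00 > Wed 08:00? ✓ → no.
delta: start Fri 10:00 >= Fri 16:00? ✗; start Fri 10:00 <= Sat 02:00? ✓; end Sat 05:00 > Wed 08:00? ✓ → no.
epsilon: start Mon 20:00 >= Fri 16:00? ✗; start Mon 20:00 <= Sat 02:00? ✓; end Fri 02:00 > Wed 08:00? ✓ → no.
eta: start Mon 16:00 >= Fri 16:00? ✗; start Mon 16:00 <= Sat 02:00? ✓; end Wed 18:00 > Wed 08:00? ✓ → no.
iota: start Fri 19:00 >= Fri 16:00? ✓; start Fri 19:00 <= Sat 02:00? ✓; end Sat 13:00 > Wed 08:00? ✓ → yes.
theta: start Tue 06:00 >= Fri 16:00? ✗; start Tue 06:00 <= Sat 02:00? ✓; end Fri 11:00 > Wed 08:00? ✓ → no.
Result: iota.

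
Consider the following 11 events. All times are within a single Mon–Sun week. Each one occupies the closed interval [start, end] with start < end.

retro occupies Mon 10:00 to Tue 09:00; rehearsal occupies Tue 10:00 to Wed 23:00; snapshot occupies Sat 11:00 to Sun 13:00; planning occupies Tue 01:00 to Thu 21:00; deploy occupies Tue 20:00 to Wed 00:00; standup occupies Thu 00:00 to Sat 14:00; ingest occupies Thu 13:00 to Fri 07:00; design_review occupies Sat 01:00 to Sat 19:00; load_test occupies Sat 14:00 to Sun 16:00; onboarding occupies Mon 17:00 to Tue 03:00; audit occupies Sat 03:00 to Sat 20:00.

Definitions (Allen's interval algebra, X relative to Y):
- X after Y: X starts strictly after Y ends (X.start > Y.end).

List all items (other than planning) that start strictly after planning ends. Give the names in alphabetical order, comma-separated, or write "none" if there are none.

Target planning = [Tue 01:00, Thu 21:00].
audit [Sat 03:00, Sat 20:00] → after → yes.
deploy [Tue 20:00, Wed 00:00] → during → no.
design_review [Sat 01:00, Sat 19:00] → after → yes.
ingest [Thu 13:00, Fri 07:00] → overlapped-by → no.
load_test [Sat 14:00, Sun 16:00] → after → yes.
onboarding [Mon 17:00, Tue 03:00] → overlaps → no.
rehearsal [Tue 10:00, Wed 23:00] → during → no.
retro [Mon 10:00, Tue 09:00] → overlaps → no.
snapshot [Sat 11:00, Sun 13:00] → after → yes.
standup [Thu 00:00, Sat 14:00] → overlapped-by → no.
Result: audit, design_review, load_test, snapshot.

audit, design_review, load_test, snapshot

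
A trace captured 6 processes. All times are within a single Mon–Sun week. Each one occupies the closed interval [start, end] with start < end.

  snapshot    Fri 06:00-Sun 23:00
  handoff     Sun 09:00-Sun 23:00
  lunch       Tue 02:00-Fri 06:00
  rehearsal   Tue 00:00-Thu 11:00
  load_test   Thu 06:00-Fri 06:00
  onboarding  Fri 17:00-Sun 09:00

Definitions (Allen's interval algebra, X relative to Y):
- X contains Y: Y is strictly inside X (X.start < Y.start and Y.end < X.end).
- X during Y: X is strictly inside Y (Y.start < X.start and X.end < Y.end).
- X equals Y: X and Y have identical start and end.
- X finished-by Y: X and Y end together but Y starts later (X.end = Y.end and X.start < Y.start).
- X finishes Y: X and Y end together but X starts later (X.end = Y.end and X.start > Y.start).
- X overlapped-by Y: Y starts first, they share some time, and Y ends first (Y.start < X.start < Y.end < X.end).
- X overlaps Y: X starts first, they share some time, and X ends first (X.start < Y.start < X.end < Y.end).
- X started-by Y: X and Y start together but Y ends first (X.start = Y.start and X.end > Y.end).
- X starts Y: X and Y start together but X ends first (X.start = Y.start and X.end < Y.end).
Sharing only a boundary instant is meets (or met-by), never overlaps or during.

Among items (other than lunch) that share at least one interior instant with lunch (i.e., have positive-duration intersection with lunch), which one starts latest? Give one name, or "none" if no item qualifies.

Target lunch = [Tue 02:00, Fri 06:00].
handoff [Sun 09:00, Sun 23:00] → after → excluded.
load_test [Thu 06:00, Fri 06:00] → finishes → candidate.
onboarding [Fri 17:00, Sun 09:00] → after → excluded.
rehearsal [Tue 00:00, Thu 11:00] → overlaps → candidate.
snapshot [Fri 06:00, Sun 23:00] → met-by → excluded.
Among candidates, latest start is Thu 06:00 → load_test.

load_test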